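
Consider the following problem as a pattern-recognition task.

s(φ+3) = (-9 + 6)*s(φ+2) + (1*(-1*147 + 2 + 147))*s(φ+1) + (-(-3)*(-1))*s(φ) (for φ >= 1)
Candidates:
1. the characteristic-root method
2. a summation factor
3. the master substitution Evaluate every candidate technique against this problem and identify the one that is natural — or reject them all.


Method: the characteristic-root method — shift-invariance with fixed coefficients calls for exponential trials; the characteristic polynomial finds every r^φ.
- the characteristic-root method — a fit — the right tool for this form.
- a summation factor — the recurrence reaches back more than one step, outside the first-order family a summation factor normalizes.
- the master substitution: this is shift-type recursion, outside the divide-and-conquer template.


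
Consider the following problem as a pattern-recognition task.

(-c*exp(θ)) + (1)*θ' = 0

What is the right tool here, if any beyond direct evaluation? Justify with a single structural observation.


Verdict: separation of variables — all dependence on the two variables factors apart, the defining separable shape.


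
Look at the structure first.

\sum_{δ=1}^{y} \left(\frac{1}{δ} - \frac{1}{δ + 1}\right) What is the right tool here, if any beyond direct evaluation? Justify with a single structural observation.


Diagnosis: telescoping — the summand is built as \frac{1}{δ} minus its own successor — adjacent terms annihilate down the line.


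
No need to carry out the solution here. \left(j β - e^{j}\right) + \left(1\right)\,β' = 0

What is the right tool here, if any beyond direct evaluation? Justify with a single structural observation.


Technique: a linear integrating factor — first power of β, nonzero forcing: the integrating-factor recipe applies verbatim with p = j.


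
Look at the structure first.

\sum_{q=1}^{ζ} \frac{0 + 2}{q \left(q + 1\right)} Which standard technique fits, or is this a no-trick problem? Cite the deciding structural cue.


Verdict: telescoping — the denominator's roots in \frac{0 + 2}{q \left(q + 1\right)} sit an integer apart: decomposition produces a self-cancelling chain.


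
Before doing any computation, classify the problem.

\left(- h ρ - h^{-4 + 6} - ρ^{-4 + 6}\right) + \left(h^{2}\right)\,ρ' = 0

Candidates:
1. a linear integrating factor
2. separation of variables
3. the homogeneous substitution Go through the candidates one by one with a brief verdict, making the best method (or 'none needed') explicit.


Verdict: the homogeneous substitution — the slope is degree-zero homogeneous: the ratio substitution v = ρ/h collapses it.
- a linear integrating factor: the unknown enters nonlinearly (through a power, a denominator, or a transcendental function), which the linear integrating-factor recipe cannot absorb as-is — any repair would come from a preliminary substitution, not the factor.
- separation of variables: no division isolates the independent variable from the unknown.
- the homogeneous substitution: yes, a natural case for it.


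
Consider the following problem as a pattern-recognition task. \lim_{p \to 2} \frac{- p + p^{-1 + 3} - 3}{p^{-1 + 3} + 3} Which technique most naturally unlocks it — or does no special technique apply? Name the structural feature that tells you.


Technique: no special technique — no vanishing denominator and no indeterminate clash at the point — evaluation is immediate.


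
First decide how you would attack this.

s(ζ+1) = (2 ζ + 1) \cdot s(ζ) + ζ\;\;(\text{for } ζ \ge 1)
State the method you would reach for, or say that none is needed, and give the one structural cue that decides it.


Diagnosis: a summation factor — normalize by the running product of 2 ζ + 1: the left side becomes a difference, and differences sum.


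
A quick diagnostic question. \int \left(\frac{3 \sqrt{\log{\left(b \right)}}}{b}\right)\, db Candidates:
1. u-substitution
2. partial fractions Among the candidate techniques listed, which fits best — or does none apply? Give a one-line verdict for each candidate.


Best approach: u-substitution — collected, the integrand has one factor that is, up to a constant, the derivative of an inner expression the rest depends on — substitute for that inner expression.
- u-substitution: applies; the problem has the shape this method handles.
- partial fractions: the expression is not a ratio of polynomials that decomposes further.


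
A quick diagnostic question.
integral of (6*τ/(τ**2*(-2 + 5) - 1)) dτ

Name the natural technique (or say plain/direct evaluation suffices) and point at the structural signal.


Verdict: u-substitution — differentiating the inner expression (τ**2*(-2 + 5) - 1) produces the factor 6*τ up to a constant multiple, so substituting u = (τ**2*(-2 + 5) - 1) reduces everything to a one-variable integral in u.


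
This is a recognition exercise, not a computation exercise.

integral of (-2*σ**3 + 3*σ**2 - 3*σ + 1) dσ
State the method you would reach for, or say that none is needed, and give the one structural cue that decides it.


Verdict: no special technique — a term-by-term power-rule job in σ; no substitution or rearrangement earns its keep here.


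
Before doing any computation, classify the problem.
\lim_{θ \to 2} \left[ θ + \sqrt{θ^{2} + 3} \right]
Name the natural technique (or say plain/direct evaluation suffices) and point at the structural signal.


Method: no special technique — the expression is continuous at 2 — substitute and evaluate; no indeterminate form appears.


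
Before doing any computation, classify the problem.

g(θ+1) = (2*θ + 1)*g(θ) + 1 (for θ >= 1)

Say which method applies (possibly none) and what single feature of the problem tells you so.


Technique: a summation factor — because the multiplier 2*θ + 1 is index-dependent, divide through by its running product and sum the resulting differences.


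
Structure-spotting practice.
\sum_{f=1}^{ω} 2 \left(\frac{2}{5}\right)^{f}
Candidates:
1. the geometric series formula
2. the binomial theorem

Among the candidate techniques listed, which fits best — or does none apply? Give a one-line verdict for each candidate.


Best approach: the geometric series formula — the ratio of consecutive terms is the constant \frac{2}{5}, independent of the index — a geometric sum.
- the geometric series formula — applicable, and directly so.
- the binomial theorem: there is no pair of bases whose matched powers would reassemble into a single binomial power.


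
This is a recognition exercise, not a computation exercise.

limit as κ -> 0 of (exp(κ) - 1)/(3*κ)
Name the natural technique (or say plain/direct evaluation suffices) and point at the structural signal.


Verdict: l'Hôpital's rule (0/0) — both numerator and denominator vanish at 0: the genuine 0/0 indeterminate that l'Hôpital exists for. The standard small-argument limits would also carry it; the rule is the systematic route.


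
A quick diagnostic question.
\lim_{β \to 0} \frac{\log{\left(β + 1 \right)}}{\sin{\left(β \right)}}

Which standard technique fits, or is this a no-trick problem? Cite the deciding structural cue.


Diagnosis: l'Hôpital's rule (0/0) — numerator and denominator both vanish at 0 — a genuine 0/0 form, which is exactly when l'Hôpital applies. A local series expansion at the point resolves it as well; the rule is the packaged version of that step.


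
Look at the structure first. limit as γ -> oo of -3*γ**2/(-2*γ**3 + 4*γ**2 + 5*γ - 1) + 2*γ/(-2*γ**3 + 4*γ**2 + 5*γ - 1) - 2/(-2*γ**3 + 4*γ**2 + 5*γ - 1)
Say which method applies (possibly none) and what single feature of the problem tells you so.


Method: dominant-term comparison — at large γ only the top-degree terms survive; compare the leading terms and the limit falls out. Viewed as a single quotient this is an ∞/∞ form — an at-infinity application of l'Hôpital's rule would also resolve it; comparing leading growth reads the answer without differentiating.


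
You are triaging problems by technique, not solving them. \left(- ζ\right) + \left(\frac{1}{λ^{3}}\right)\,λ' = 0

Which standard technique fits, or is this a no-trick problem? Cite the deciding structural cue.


Verdict: separation of variables — solved for the derivative, the right side factors as ζ times λ^{3} — all ζ-dependence separates from all λ-dependence. The equation is exact as it stands too — a potential function exists — though separation reads the split structure directly.


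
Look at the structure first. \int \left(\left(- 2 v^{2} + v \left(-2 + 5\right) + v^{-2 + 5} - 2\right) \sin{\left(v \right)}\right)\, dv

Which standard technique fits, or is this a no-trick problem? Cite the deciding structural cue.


Diagnosis: integration by parts — a polynomial (- 2 v^{2} + v \left(-2 + 5\right) + v^{-2 + 5} - 2) against the kernel \sin{\left(v \right)} is the signature bounded-ladder case for integration by parts.


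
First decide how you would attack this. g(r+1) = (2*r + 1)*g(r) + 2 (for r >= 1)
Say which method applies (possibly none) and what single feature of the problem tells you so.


Method: a summation factor — an index-dependent multiplier 2*r + 1 rules out characteristic roots; a summation factor converts it to a pure difference.


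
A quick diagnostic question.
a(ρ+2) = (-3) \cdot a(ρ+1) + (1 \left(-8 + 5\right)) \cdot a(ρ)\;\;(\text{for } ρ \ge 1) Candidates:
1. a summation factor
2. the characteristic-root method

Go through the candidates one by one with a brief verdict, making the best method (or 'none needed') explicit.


Verdict: the characteristic-root method — the recurrence treats every index alike (constant coefficients, no forcing) — precisely the regime where r^ρ trials close it.
- a summation factor: the recurrence reaches back more than one step, outside the first-order family a summation factor normalizes.
- the characteristic-root method — applies; the problem has the shape this method handles.


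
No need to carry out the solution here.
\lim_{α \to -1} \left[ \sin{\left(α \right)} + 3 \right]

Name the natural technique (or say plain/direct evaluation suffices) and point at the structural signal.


Verdict: no special technique — nothing blocks direct substitution at -1: plug in and finish.


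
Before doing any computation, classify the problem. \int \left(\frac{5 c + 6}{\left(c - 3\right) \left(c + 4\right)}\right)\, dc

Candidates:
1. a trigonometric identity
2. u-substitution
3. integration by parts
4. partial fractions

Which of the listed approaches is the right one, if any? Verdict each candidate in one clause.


Method: partial fractions — the bottom factors while the top stays lower-degree — split into simple fractions and integrate piece by piece.
- a trigonometric identity — no sine or cosine appears, so there is nothing for a trigonometric identity to act on.
- u-substitution: no subexpression of the integrand pairs with its own derivative as a factor — individual terms may offer their own substitutions, but any change of variable covering the whole integral would have to be constructed from outside the expression.
- integration by parts — the nonconstant-polynomial-times-standard-kernel pattern (an exp, sine, cosine, or logarithm partner) is absent.
- partial fractions — a fit — the right tool for this form.


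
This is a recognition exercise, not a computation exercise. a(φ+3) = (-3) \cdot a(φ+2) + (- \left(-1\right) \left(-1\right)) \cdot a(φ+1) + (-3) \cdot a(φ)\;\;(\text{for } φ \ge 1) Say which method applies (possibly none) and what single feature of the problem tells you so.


Diagnosis: the characteristic-root method — linear, homogeneous, constant coefficients: solutions of the form r^φ exist — find the roots of the characteristic polynomial.


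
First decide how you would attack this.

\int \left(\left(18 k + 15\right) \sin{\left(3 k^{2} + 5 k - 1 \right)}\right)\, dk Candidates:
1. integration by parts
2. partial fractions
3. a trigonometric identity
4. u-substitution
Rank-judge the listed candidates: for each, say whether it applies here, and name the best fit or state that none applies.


Verdict: u-substitution — the only nontrivial dependence routes through 3 k^{2} + 5 k - 1, whose derivative supplies the leftover factor up to a constant multiple — u = 3 k^{2} + 5 k - 1 flattens it.
- integration by parts: the non-polynomial partner is not one of the parts kernels — exp, sine, or cosine with a degree-1 argument, or a logarithm.
- partial fractions: there is no rational-function structure to decompose.
- a trigonometric identity: no even trigonometric power and no product of distinct frequencies to rewrite.
- u-substitution — yes — fits the structure here.


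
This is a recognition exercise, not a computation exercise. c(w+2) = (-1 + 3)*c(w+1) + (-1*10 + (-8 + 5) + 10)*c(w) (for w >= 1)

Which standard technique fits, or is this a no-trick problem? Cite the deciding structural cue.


Method: the characteristic-root method — every coefficient is a fixed number and the forcing is zero — substitute r^w and read off the root equation.


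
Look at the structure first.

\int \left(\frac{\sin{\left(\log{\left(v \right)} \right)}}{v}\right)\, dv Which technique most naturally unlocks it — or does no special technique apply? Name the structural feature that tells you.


Method: u-substitution — everything non-trivial happens through the inner expression \log{\left(v \right)}, and its derivative accounts for the remaining factor up to a constant, so set u = \log{\left(v \right)}.


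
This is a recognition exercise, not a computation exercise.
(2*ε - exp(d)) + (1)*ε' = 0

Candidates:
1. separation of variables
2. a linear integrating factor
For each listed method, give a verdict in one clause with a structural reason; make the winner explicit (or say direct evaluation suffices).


Verdict: a linear integrating factor — linear in the unknown with genuine forcing: multiply through by the exponential of the integrated coefficient and the left side closes into one derivative.
- separation of variables — no division isolates the independent variable from the unknown.
- a linear integrating factor — yes, a natural case for it.


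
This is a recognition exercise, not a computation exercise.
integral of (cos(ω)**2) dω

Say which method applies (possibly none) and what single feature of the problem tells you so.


Verdict: a trigonometric identity — even powers like cos(ω)**2 never integrate directly; the half-angle identity lowers the degree first.


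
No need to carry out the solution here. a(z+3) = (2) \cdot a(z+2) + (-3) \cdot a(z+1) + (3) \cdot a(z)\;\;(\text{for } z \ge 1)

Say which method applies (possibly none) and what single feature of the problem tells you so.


Verdict: the characteristic-root method — fixed numeric weights on consecutive terms and no forcing term added: the root method in its home territory.


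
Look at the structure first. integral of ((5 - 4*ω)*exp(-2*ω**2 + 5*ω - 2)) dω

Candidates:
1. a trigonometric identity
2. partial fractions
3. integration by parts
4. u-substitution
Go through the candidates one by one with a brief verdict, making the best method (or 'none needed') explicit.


Verdict: u-substitution — gathered as a product, the integrand carries the factor 5 - 4*ω — up to a constant, the derivative of the inner expression -2*ω**2 + 5*ω - 2 — so u = -2*ω**2 + 5*ω - 2 collapses the integral.
- a trigonometric identity: with no trigonometric functions present, identity rewriting has no target.
- partial fractions: there is no rational-function structure to decompose.
- integration by parts — the non-polynomial partner is not one of the parts kernels — exp, sine, or cosine with a degree-1 argument, or a logarithm.
- u-substitution: yes — fits the structure here.


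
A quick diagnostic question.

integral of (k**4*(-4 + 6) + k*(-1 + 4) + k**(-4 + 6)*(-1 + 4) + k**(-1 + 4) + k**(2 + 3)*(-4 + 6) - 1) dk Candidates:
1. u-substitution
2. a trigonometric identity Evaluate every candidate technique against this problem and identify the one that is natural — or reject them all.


Technique: no special technique — the integrand is a sum of constant multiples of powers of k — integrate term by term.
- u-substitution: no substitution does more than relabel what direct integration already handles.
- a trigonometric identity: no sine or cosine appears, so there is nothing for a trigonometric identity to act on.


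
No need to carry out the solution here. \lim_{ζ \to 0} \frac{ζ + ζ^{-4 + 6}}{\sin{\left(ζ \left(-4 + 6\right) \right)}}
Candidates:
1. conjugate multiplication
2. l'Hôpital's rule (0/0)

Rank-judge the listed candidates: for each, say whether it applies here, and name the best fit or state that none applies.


Method: l'Hôpital's rule (0/0) — both numerator and denominator vanish at 0: the genuine 0/0 indeterminate that l'Hôpital exists for. Expanding numerator and denominator to first order gives the same value — the rule automates exactly that.
- conjugate multiplication: no difference of divergent radicals appears, so rationalizing has nothing to cancel.
- l'Hôpital's rule (0/0) — yes — fits the structure here.


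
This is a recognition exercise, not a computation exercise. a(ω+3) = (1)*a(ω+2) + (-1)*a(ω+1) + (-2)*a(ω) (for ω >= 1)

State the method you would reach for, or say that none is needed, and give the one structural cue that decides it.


Method: the characteristic-root method — every coefficient is a fixed number and the forcing is zero — substitute r^ω and read off the root equation.


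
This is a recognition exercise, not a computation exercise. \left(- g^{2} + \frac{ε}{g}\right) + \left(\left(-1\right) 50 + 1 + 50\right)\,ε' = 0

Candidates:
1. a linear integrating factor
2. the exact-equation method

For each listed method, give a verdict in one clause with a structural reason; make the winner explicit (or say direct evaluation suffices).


Best approach: a linear integrating factor — the unknown enters only to the first power against a nonzero forcing term — the integrating-factor template applies directly.
- a linear integrating factor — a fit — the right tool for this form.
- the exact-equation method — the mixed-partials test fails on this split — it is not an exact differential as presented.


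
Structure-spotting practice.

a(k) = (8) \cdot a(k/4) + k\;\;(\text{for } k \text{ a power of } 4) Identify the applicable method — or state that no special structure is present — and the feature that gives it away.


Verdict: the master substitution — the argument shrinks by the factor 4, so measure the index on a logarithmic scale and the recursion becomes a shift.


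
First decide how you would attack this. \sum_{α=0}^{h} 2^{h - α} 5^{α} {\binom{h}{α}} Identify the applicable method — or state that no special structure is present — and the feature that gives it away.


Best approach: the binomial theorem — terms weighting {\binom{h}{α}} against matched powers of 5 and 2 reassemble into (5 + 2)^h by the binomial theorem.


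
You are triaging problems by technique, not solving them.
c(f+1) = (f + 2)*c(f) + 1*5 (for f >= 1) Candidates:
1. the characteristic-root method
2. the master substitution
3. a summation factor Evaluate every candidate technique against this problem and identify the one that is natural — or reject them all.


Diagnosis: a summation factor — because the multiplier f + 2 is index-dependent, divide through by its running product and sum the resulting differences.
- the characteristic-root method — the coefficients vary with the index, breaking the constant-coefficient structure the method needs.
- the master substitution: the recursion shifts the index rather than dividing it.
- a summation factor — applicable, and directly so.


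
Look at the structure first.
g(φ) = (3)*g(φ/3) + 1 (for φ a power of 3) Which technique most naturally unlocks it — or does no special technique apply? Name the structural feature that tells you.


Verdict: the master substitution — index division is the fingerprint: φ/3 in the recursive call means substitute φ = 3^m.


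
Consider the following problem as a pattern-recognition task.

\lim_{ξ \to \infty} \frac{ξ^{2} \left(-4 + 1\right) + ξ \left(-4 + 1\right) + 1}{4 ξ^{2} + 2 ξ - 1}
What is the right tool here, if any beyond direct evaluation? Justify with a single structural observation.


Diagnosis: dominant-term comparison — at large ξ only the top-degree terms survive; compare the leading terms and the limit falls out. As a single quotient, the ∞/∞ shape would yield to repeated differentiation as well — the growth comparison gets there in one look.


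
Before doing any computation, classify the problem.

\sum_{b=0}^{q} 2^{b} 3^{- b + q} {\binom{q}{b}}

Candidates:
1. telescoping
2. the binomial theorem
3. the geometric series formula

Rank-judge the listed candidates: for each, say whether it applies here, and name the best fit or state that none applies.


Method: the binomial theorem — binomial coefficients against complementary powers of 2 and 3: recognize the binomial expansion and resum.
- telescoping: writing out consecutive terms as given produces no pairwise cancellation.
- the binomial theorem — applies; the problem has the shape this method handles.
- the geometric series formula — consecutive terms are not related by a fixed multiplier.


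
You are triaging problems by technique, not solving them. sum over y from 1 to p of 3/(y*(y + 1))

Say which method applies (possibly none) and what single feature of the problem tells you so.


Method: telescoping — 3/(y*(y + 1)) is a collapsed telescope: expand it into simple fractions to see the cancellation.


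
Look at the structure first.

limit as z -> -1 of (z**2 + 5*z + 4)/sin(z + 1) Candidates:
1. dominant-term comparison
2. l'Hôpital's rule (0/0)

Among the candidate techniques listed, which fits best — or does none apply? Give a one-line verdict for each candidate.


Method: l'Hôpital's rule (0/0) — both numerator and denominator vanish at -1: the genuine 0/0 indeterminate that l'Hôpital exists for. A local series expansion at the point resolves it as well; the rule is the packaged version of that step.
- dominant-term comparison — this limit is not decided by comparing polynomial growth at infinity.
- l'Hôpital's rule (0/0) — a fit — the right tool for this form.


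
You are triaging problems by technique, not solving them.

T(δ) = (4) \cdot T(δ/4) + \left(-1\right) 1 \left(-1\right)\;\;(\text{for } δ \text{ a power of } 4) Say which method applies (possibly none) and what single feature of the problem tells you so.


Technique: the master substitution — the argument shrinks by the factor 4, so measure the index on a logarithmic scale and the recursion becomes a shift.


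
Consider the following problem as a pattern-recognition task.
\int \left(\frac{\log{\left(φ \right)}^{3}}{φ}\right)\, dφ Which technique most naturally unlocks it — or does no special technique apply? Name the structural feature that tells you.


Diagnosis: u-substitution — collected, the integrand has one factor that is, up to a constant, the derivative of an inner expression the rest depends on — substitute for that inner expression.


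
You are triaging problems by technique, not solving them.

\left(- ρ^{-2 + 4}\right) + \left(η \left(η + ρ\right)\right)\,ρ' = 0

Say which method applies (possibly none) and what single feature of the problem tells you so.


Method: the homogeneous substitution — the slope's numerator and denominator have matching total degree, so it depends only on ρ/η and the ratio substitution collapses it. A Bernoulli-style rewrite — possibly after exchanging which variable is treated as dependent — would work as well; the homogeneous substitution is the more immediate reading here.


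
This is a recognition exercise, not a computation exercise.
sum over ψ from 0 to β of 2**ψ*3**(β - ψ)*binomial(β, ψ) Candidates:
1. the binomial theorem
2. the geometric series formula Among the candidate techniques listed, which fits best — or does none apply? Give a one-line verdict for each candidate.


Best approach: the binomial theorem — binomial(β, ψ) weighting matched powers of 2 and 3 is the expanded form of (2 + 3)^β — fold it back up.
- the binomial theorem: applicable, and directly so.
- the geometric series formula: the term-to-term ratio changes with the index, so the geometric formula cannot close it.


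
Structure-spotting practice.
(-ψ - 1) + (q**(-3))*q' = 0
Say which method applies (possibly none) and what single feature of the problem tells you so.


Diagnosis: separation of variables — all dependence on the two variables factors apart, the defining separable shape. The equation is exact as it stands too — a potential function exists — though separation reads the split structure directly.


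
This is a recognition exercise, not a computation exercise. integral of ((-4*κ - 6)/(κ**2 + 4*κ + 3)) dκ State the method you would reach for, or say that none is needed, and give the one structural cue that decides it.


Verdict: partial fractions — rational integrand, reducible denominator κ**2 + 4*κ + 3: decompose first, integrate second.


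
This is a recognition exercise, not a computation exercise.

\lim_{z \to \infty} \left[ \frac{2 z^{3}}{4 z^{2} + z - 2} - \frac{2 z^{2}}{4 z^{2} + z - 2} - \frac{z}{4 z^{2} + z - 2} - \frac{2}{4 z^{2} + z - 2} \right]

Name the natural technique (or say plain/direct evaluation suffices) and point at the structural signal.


Method: dominant-term comparison — at large z only the top-degree terms survive; compare the leading terms and the limit falls out. Viewed as a single quotient this is an ∞/∞ form — an at-infinity application of l'Hôpital's rule would also resolve it; comparing leading growth reads the answer without differentiating.


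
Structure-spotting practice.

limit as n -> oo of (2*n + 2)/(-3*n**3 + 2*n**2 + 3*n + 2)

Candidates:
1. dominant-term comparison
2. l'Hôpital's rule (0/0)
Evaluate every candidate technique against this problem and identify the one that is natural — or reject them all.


Technique: dominant-term comparison — divide through by the highest power of n; every lower-order term dies and the dominant terms decide the limit.
- dominant-term comparison: yes, a natural case for it.
- l'Hôpital's rule (0/0): no 0/0 form appears: written as one quotient, top and bottom both grow without bound, and the ratio is decided by their leading terms.


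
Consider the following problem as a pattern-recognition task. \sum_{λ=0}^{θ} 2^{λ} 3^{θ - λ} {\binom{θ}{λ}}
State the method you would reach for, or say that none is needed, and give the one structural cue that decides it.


Verdict: the binomial theorem — the binomial coefficients weight matched powers of 2 and 3, which is exactly the expansion of a binomial power.


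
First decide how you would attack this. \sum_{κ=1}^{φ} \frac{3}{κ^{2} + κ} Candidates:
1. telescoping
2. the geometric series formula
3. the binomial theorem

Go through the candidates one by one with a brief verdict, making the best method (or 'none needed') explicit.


Method: telescoping — \frac{3}{κ^{2} + κ} hides a difference of shifted reciprocals — decompose it and the middle of the sum vanishes.
- telescoping: applies; the problem has the shape this method handles.
- the geometric series formula — dividing successive terms gives an index-dependent quantity, not a constant.
- the binomial theorem — the terms lack the binomial-coefficient-weighted complementary-power pattern of an expansion.


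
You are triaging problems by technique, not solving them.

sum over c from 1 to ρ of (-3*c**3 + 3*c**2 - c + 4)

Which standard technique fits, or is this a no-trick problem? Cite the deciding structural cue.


Best approach: no special technique — no cancellation, no constant ratio, no binomial weights — just polynomial terms summed directly.


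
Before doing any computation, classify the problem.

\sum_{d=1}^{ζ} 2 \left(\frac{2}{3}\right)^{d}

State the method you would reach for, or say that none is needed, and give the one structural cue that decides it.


Technique: the geometric series formula — term-over-term division gives \frac{2}{3} every time — index-free ratio, geometric sum formula applies.


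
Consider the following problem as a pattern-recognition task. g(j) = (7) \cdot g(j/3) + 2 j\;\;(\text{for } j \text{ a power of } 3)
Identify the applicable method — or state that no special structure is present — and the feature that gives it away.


Verdict: the master substitution — the argument contracts 3-fold per step: reindex j exponentially and solve the linear recurrence in the new index.


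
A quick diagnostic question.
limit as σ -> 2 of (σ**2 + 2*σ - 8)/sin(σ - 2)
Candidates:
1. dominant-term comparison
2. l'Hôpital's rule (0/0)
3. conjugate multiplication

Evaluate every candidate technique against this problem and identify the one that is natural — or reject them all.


Method: l'Hôpital's rule (0/0) — both numerator and denominator vanish at 2: the genuine 0/0 indeterminate that l'Hôpital exists for. One could equally expand both pieces locally and compare leading terms; the rule does that in one stroke.
- dominant-term comparison: no ranking of term growth rates resolves the limit here.
- l'Hôpital's rule (0/0): applicable, and directly so.
- conjugate multiplication: the conjugate move applies to radical differences, which this is not.


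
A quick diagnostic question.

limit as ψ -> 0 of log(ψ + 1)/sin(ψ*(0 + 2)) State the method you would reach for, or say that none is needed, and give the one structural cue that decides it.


Best approach: l'Hôpital's rule (0/0) — plug in 0: top and bottom both hit zero, so differentiate each and retry. A local series expansion at the point resolves it as well; the rule is the packaged version of that step.


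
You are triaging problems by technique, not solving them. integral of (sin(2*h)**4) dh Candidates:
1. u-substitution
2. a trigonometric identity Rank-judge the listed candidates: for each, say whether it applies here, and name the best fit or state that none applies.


Diagnosis: a trigonometric identity — an even power like sin(2*h)**4 flattens under the half-angle identity into first-degree cosines you can integrate directly.
- u-substitution: no subexpression of the integrand pairs with its own derivative as a factor — individual terms may offer their own substitutions, but any change of variable covering the whole integral would have to be constructed from outside the expression.
- a trigonometric identity: yes, a natural case for it.


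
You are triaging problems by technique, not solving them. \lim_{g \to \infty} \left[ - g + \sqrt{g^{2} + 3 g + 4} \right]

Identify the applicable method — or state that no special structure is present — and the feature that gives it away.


Verdict: conjugate multiplication — divergence minus divergence hides a finite answer — expose it by pairing \sqrt{g^{2} + 3 g + 4} - g with its conjugate.


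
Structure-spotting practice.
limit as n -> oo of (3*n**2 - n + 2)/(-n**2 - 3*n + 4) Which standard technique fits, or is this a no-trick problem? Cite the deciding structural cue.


Technique: dominant-term comparison — as n grows, only the highest-degree terms matter — compare leading terms and read the limit off. Differentiating the expression as a single quotient would eventually settle it as well; matching dominant growth settles it immediately.


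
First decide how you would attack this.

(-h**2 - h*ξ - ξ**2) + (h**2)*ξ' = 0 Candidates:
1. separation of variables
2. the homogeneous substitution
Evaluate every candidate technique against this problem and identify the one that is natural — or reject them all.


Best approach: the homogeneous substitution — scaling h and ξ together leaves the slope fixed — it depends only on ξ/h, so substitute the ratio.
- separation of variables: the two dependences do not factor apart.
- the homogeneous substitution — yes — fits the structure here.


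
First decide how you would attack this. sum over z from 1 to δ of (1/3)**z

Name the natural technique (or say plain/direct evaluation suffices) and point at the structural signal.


Diagnosis: the geometric series formula — the ratio of consecutive terms is the constant 1/3, independent of the index — a geometric sum.


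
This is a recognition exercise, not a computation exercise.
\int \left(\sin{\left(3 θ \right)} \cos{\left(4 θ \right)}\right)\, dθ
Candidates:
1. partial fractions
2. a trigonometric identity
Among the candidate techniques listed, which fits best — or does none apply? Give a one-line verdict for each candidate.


Diagnosis: a trigonometric identity — the product \sin{\left(3 θ \right)} \cos{\left(4 θ \right)} converts to a sum of single-frequency sinusoids via the product-to-sum identity.
- partial fractions: there is no rational-function structure to decompose.
- a trigonometric identity — a fit — the right tool for this form.


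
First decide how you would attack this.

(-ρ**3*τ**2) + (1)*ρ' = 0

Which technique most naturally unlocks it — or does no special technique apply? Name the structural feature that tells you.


Verdict: separation of variables — separating collects all ρ-dependence with the derivative and leaves all τ-dependence opposite: variables separate.


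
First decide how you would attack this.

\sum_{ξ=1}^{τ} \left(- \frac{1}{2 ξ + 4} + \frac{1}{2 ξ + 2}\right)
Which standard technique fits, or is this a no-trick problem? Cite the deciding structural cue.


Best approach: telescoping — difference-of-shifts structure (each term adds \frac{1}{2 ξ + 2}, then subtracts its one-index-advanced value, which the following term adds back) leaves only the first and last pieces standing.


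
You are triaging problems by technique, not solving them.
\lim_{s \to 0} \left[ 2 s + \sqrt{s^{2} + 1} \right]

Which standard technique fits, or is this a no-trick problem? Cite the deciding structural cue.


Verdict: no special technique — the expression is continuous at the evaluation point — substitute directly; no indeterminate form appears.


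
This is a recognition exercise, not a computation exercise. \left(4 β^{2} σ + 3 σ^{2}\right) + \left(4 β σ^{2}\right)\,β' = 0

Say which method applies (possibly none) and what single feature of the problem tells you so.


Verdict: the exact-equation method — equality of cross partials is the green light — assemble the potential function term by term.


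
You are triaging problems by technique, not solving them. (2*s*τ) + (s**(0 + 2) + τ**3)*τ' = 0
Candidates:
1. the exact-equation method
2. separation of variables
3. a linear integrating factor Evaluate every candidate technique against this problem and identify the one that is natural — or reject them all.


Verdict: the exact-equation method — because the two cross partials coincide, the form is conservative as written — recover its potential in (s, τ).
- the exact-equation method: yes, a natural case for it.
- separation of variables: no algebra isolates the independent variable on one side and the unknown on the other.
- a linear integrating factor — a nonlinear term in the unknown puts this outside the integrating-factor template.


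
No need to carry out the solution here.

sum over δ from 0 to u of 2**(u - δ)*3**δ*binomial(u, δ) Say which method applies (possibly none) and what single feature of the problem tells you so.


Best approach: the binomial theorem — binomial coefficients against complementary powers of 3 and 2: recognize the binomial expansion and resum.


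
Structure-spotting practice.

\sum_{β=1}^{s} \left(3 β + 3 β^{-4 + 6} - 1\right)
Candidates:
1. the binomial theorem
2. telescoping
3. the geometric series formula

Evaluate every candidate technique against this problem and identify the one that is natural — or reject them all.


Technique: no special technique — recognize the absence of structure: constant-multiple powers of β summed plainly, no special method required.
- the binomial theorem — the terms lack the binomial-coefficient-weighted complementary-power pattern of an expansion.
- telescoping — the terms as presented offer no neighboring cancellation — a telescoping rewrite may exist, but the displayed structure does not hand one over.
- the geometric series formula — dividing successive terms gives an index-dependent quantity, not a constant.


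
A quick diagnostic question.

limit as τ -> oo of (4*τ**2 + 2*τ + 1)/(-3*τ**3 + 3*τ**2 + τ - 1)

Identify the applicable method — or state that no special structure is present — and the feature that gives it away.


Diagnosis: dominant-term comparison — at large τ only the top-degree terms survive; compare the leading terms and the limit falls out. l'Hôpital's at-infinity variant applies to the expression viewed as a single quotient; the leading-term comparison is the direct route.


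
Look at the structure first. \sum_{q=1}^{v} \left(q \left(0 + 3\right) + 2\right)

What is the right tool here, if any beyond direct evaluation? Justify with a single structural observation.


Verdict: no special technique — the sum is polynomial through and through; closed forms for each power of q finish it directly.


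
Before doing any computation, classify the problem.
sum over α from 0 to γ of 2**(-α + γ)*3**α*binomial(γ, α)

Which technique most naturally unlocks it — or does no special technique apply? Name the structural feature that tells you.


Verdict: the binomial theorem — binomial(γ, α) weighting matched powers of 3 and 2 is the expanded form of (3 + 2)^γ — fold it back up.


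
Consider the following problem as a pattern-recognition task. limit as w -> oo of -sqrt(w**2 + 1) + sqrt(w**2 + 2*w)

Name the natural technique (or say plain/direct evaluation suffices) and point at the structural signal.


Technique: conjugate multiplication — neither sqrt(w**2 + 2*w) nor sqrt(w**2 + 1) converges alone, so rewrite their difference as a conjugate-rationalized quotient first.


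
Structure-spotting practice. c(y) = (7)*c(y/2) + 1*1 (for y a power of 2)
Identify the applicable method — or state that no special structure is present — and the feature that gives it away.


Diagnosis: the master substitution — divide-the-index recursion (y/2 inside the call) straightens out once the index is rewritten as 2^m.


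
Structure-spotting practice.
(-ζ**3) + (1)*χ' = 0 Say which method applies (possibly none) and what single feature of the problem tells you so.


Diagnosis: no special technique — solved for the derivative, no χ appears — this is antidifferentiation in ζ wearing ODE clothing.


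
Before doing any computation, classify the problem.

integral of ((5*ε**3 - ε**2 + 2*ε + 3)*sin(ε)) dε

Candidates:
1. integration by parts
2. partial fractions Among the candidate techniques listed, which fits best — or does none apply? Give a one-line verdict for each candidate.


Technique: integration by parts — a polynomial factor 5*ε**3 - ε**2 + 2*ε + 3 multiplies sin(ε); differentiating 5*ε**3 - ε**2 + 2*ε + 3 lowers its degree while sin(ε) integrates cleanly, so parts wins.
- integration by parts: a fit — the right tool for this form.
- partial fractions — there is no rational-function structure to decompose.


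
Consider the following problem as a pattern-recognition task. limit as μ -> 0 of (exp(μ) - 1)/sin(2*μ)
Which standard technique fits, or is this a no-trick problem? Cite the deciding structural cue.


Best approach: l'Hôpital's rule (0/0) — plug in 0: top and bottom both hit zero, so differentiate each and retry. A local series expansion at the point resolves it as well; the rule is the packaged version of that step.
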